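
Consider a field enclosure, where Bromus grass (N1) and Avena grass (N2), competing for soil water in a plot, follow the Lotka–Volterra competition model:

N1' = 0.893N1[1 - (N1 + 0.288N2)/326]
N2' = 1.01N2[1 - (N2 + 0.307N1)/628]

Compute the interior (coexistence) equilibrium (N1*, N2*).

Setting both brackets to zero gives the nullclines N1 + 0.288N2 = 326 and 0.307N1 + N2 = 628.
Substituting N2 = 628 - 0.307N1 into the first: N1(1 - 0.288·0.307) = 326 - 0.288·628.
So N1* = 145/0.912 = 159, and then N2* = 628 - 0.307·159 = 579.

N1* ≈ 159, N2* ≈ 579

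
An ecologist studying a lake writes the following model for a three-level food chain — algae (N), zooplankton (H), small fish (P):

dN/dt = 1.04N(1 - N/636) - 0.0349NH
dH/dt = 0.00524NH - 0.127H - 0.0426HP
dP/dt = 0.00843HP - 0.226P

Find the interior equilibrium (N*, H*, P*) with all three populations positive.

From dP/dt = 0: 0.00843H* = 0.226, so H* = 26.8.
From dN/dt = 0: 1.04(1 - N*/636) = 0.0349·26.8, giving N* = 636·(1 - 0.9) = 63.8.
From dH/dt = 0: 0.00524·63.8 - 0.127 = 0.0426P*, so P* = 0.207/0.0426 = 4.87.

N* ≈ 63.8, H* ≈ 26.8, P* ≈ 4.87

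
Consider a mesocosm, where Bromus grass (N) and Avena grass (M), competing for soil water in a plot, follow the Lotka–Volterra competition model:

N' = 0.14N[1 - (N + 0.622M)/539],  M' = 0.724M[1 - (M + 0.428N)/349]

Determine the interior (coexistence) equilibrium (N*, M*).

N* ≈ 439, M* ≈ 161

Setting both brackets to zero gives the nullclines N + 0.622M = 539 and 0.428N + M = 349.
Substituting M = 349 - 0.428N into the first: N(1 - 0.622·0.428) = 539 - 0.622·349.
So N* = 322/0.734 = 439, and then M* = 349 - 0.428·439 = 161.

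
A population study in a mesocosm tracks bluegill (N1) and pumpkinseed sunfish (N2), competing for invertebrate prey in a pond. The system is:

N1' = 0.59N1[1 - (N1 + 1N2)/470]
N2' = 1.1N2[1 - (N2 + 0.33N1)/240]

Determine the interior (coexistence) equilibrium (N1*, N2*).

N1* ≈ 343, N2* ≈ 127

Setting both brackets to zero gives the nullclines N1 + 1N2 = 470 and 0.33N1 + N2 = 240.
Substituting N2 = 240 - 0.33N1 into the first: N1(1 - 1·0.33) = 470 - 1·240.
So N1* = 230/0.67 = 343, and then N2* = 240 - 0.33·343 = 127.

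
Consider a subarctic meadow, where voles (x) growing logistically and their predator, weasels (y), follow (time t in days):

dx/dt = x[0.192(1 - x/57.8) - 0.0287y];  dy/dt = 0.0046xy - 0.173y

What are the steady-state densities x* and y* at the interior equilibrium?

x* ≈ 37.6, y* ≈ 2.34

From dy/dt = 0 with y > 0: 0.0046x* = 0.173, so x* = 37.6.
Substitute into dx/dt = 0: 0.192(1 - 37.6/57.8) = 0.0287y*.
The bracket is 0.349, giving y* = 0.0671/0.0287 = 2.34.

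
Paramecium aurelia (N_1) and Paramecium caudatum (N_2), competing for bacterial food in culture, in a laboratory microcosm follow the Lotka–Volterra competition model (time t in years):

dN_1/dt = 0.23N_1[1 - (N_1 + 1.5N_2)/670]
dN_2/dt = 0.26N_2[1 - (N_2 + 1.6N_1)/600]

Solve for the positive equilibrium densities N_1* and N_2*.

Setting both brackets to zero gives the nullclines N_1 + 1.5N_2 = 670 and 1.6N_1 + N_2 = 600.
Substituting N_2 = 600 - 1.6N_1 into the first: N_1(1 - 1.5·1.6) = 670 - 1.5·600.
So N_1* = -230/-1.4 = 164, and then N_2* = 600 - 1.6·164 = 337.

N_1* ≈ 164, N_2* ≈ 337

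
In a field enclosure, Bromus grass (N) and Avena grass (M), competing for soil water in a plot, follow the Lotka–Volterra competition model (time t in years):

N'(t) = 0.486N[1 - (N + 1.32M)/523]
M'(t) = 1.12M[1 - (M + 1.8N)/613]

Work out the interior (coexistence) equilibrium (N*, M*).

N* ≈ 208, M* ≈ 239

Setting both brackets to zero gives the nullclines N + 1.32M = 523 and 1.8N + M = 613.
Substituting M = 613 - 1.8N into the first: N(1 - 1.32·1.8) = 523 - 1.32·613.
So N* = -286/-1.38 = 208, and then M* = 613 - 1.8·208 = 239.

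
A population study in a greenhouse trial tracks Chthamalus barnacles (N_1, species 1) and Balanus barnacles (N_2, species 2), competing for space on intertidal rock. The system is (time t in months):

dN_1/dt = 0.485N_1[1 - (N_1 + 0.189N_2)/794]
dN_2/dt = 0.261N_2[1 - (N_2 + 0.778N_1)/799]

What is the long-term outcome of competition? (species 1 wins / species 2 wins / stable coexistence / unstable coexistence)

Compare the nullcline intercepts: K1/α12 = 794/0.189 = 4200 > K2 = 799; K2/α21 = 799/0.778 = 1030 > K1 = 794.
Since both inequalities hold, each species can invade when rare, so the interior equilibrium is stable.

stable coexistence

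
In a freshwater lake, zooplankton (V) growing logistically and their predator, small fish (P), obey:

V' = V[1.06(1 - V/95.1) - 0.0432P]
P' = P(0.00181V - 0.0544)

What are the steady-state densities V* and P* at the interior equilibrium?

From dP/dt = 0 with P > 0: 0.00181V* = 0.0544, so V* = 30.1.
Substitute into dV/dt = 0: 1.06(1 - 30.1/95.1) = 0.0432P*.
The bracket is 0.684, giving P* = 0.725/0.0432 = 16.8.

V* ≈ 30.1, P* ≈ 16.8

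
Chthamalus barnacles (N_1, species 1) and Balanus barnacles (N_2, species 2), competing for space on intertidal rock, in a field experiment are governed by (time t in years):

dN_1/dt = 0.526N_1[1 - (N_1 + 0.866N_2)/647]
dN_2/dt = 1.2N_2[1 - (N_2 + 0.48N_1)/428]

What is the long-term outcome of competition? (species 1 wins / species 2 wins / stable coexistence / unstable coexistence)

Compare the nullcline intercepts: K1/α12 = 647/0.866 = 747 > K2 = 428; K2/α21 = 428/0.48 = 892 > K1 = 647.
Since both inequalities hold, each species can invade when rare, so the interior equilibrium is stable.

stable coexistence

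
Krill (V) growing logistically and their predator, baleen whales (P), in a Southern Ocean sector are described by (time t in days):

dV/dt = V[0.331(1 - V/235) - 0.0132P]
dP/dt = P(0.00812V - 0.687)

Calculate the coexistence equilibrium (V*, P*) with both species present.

V* ≈ 84.6, P* ≈ 16

From dP/dt = 0 with P > 0: 0.00812V* = 0.687, so V* = 84.6.
Substitute into dV/dt = 0: 0.331(1 - 84.6/235) = 0.0132P*.
The bracket is 0.64, giving P* = 0.212/0.0132 = 16.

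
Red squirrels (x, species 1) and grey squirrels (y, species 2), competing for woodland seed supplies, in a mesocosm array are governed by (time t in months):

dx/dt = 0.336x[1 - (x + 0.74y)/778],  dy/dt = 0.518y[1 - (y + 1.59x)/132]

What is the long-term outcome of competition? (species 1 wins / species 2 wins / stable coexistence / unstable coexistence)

Compare the nullcline intercepts: K1/α12 = 778/0.74 = 1050 > K2 = 132; K2/α21 = 132/1.59 = 83 < K1 = 778.
Since the inequalities point opposite ways, species 1 can invade but species 2 cannot.

species 1 excludes species 2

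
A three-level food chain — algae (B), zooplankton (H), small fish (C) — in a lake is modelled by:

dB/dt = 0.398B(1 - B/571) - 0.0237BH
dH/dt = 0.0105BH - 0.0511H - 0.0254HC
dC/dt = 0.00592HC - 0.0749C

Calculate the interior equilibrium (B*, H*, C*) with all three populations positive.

From dC/dt = 0: 0.00592H* = 0.0749, so H* = 12.7.
From dB/dt = 0: 0.398(1 - B*/571) = 0.0237·12.7, giving B* = 571·(1 - 0.753) = 141.
From dH/dt = 0: 0.0105·141 - 0.0511 = 0.0254C*, so C* = 1.43/0.0254 = 56.2.

B* ≈ 141, H* ≈ 12.7, C* ≈ 56.2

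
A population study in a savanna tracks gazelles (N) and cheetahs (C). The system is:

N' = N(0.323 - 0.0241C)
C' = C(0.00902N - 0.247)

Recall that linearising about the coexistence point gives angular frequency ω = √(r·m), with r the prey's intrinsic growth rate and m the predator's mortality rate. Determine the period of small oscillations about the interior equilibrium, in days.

Here r = 0.323 and m = 0.247, so r·m = 0.0798.
ω = √0.0798 = 0.282 per day, hence T = 2π/ω ≈ 22.2 days.

T ≈ 22.2 days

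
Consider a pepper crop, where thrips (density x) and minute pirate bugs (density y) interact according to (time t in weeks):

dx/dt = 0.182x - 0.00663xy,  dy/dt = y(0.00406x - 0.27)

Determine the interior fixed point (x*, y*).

Set dy/dt = 0 with y > 0: 0.00406x - 0.27 = 0, so x* = 0.27/0.00406 = 66.5.
Set dx/dt = 0 with x > 0: 0.182 - 0.00663y = 0, so y* = 0.182/0.00663 = 27.5.

x* ≈ 66.5, y* ≈ 27.5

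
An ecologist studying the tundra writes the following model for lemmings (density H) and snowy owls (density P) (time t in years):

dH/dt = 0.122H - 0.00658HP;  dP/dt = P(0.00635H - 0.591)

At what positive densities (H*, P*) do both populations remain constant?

H* ≈ 93.1, P* ≈ 18.5

Set dP/dt = 0 with P > 0: 0.00635H - 0.591 = 0, so H* = 0.591/0.00635 = 93.1.
Set dH/dt = 0 with H > 0: 0.122 - 0.00658P = 0, so P* = 0.122/0.00658 = 18.5.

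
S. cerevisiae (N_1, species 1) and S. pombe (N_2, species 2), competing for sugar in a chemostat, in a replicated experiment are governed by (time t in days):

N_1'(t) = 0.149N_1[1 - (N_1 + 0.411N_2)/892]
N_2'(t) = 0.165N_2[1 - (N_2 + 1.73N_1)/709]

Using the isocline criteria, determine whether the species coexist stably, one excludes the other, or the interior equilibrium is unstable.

species 1 excludes species 2

Compare the nullcline intercepts: K1/α12 = 892/0.411 = 2170 > K2 = 709; K2/α21 = 709/1.73 = 410 < K1 = 892.
Since the inequalities point opposite ways, species 1 can invade but species 2 cannot.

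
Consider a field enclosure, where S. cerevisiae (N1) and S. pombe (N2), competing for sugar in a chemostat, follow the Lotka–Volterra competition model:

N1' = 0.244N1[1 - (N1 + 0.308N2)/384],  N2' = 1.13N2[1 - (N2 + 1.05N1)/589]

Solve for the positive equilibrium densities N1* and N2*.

Setting both brackets to zero gives the nullclines N1 + 0.308N2 = 384 and 1.05N1 + N2 = 589.
Substituting N2 = 589 - 1.05N1 into the first: N1(1 - 0.308·1.05) = 384 - 0.308·589.
So N1* = 203/0.677 = 299, and then N2* = 589 - 1.05·299 = 275.

N1* ≈ 299, N2* ≈ 275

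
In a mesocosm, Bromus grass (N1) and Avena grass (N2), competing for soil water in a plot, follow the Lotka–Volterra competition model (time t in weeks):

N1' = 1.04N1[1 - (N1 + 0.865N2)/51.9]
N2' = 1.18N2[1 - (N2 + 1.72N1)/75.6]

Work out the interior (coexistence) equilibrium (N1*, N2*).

N1* ≈ 27.7, N2* ≈ 28

Setting both brackets to zero gives the nullclines N1 + 0.865N2 = 51.9 and 1.72N1 + N2 = 75.6.
Substituting N2 = 75.6 - 1.72N1 into the first: N1(1 - 0.865·1.72) = 51.9 - 0.865·75.6.
So N1* = -13.5/-0.488 = 27.7, and then N2* = 75.6 - 1.72·27.7 = 28.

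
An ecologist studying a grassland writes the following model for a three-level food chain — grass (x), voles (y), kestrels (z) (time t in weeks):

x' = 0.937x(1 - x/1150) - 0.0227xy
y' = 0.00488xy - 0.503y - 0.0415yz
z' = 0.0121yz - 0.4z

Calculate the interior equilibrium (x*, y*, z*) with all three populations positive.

x* ≈ 229, y* ≈ 33.1, z* ≈ 14.8

From dz/dt = 0: 0.0121y* = 0.4, so y* = 33.1.
From dx/dt = 0: 0.937(1 - x*/1150) = 0.0227·33.1, giving x* = 1150·(1 - 0.801) = 229.
From dy/dt = 0: 0.00488·229 - 0.503 = 0.0415z*, so z* = 0.615/0.0415 = 14.8.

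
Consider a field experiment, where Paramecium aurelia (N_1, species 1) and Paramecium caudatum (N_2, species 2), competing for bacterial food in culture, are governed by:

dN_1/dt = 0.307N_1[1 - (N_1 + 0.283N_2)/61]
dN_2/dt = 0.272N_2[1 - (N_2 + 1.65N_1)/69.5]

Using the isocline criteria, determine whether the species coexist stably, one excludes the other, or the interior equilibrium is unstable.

Compare the nullcline intercepts: K1/α12 = 61/0.283 = 216 > K2 = 69.5; K2/α21 = 69.5/1.65 = 42.1 < K1 = 61.
Since the inequalities point opposite ways, species 1 can invade but species 2 cannot.

species 1 excludes species 2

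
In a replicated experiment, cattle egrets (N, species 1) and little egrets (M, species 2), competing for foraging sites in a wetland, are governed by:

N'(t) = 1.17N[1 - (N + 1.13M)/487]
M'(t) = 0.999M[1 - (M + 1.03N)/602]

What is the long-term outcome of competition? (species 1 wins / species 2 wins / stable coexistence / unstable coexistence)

Compare the nullcline intercepts: K1/α12 = 487/1.13 = 431 < K2 = 602; K2/α21 = 602/1.03 = 584 > K1 = 487.
Since the inequalities point opposite ways, species 2 can invade but species 1 cannot.

species 2 excludes species 1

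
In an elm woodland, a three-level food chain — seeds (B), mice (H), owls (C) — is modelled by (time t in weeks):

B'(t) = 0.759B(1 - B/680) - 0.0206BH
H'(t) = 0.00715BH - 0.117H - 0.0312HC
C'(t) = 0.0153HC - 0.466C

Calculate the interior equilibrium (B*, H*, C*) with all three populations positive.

B* ≈ 118, H* ≈ 30.5, C* ≈ 23.3

From dC/dt = 0: 0.0153H* = 0.466, so H* = 30.5.
From dB/dt = 0: 0.759(1 - B*/680) = 0.0206·30.5, giving B* = 680·(1 - 0.827) = 118.
From dH/dt = 0: 0.00715·118 - 0.117 = 0.0312C*, so C* = 0.726/0.0312 = 23.3.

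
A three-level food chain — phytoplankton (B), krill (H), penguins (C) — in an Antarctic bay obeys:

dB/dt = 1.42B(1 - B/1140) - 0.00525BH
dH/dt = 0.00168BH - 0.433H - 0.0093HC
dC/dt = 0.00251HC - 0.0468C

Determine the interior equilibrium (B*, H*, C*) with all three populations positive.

B* ≈ 1060, H* ≈ 18.6, C* ≈ 145

From dC/dt = 0: 0.00251H* = 0.0468, so H* = 18.6.
From dB/dt = 0: 1.42(1 - B*/1140) = 0.00525·18.6, giving B* = 1140·(1 - 0.0689) = 1060.
From dH/dt = 0: 0.00168·1060 - 0.433 = 0.0093C*, so C* = 1.35/0.0093 = 145.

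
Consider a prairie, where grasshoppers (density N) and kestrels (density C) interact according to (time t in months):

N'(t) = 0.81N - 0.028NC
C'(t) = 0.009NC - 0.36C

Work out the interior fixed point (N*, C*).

N* ≈ 40, C* ≈ 28.9

Set dC/dt = 0 with C > 0: 0.009N - 0.36 = 0, so N* = 0.36/0.009 = 40.
Set dN/dt = 0 with N > 0: 0.81 - 0.028C = 0, so C* = 0.81/0.028 = 28.9.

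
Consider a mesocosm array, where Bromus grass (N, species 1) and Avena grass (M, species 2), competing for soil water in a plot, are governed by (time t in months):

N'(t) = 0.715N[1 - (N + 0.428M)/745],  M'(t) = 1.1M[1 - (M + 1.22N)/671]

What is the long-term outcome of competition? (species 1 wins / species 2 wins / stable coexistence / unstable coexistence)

Compare the nullcline intercepts: K1/α12 = 745/0.428 = 1740 > K2 = 671; K2/α21 = 671/1.22 = 550 < K1 = 745.
Since the inequalities point opposite ways, species 1 can invade but species 2 cannot.

species 1 excludes species 2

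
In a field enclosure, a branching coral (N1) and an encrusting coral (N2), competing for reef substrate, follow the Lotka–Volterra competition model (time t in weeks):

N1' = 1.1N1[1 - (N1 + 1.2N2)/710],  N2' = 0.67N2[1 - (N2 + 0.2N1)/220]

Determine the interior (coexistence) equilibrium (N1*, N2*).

Setting both brackets to zero gives the nullclines N1 + 1.2N2 = 710 and 0.2N1 + N2 = 220.
Substituting N2 = 220 - 0.2N1 into the first: N1(1 - 1.2·0.2) = 710 - 1.2·220.
So N1* = 446/0.76 = 587, and then N2* = 220 - 0.2·587 = 103.

N1* ≈ 587, N2* ≈ 103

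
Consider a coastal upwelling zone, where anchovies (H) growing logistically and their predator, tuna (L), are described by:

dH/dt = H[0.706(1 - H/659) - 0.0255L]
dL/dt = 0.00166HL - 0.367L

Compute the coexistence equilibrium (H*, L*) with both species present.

From dL/dt = 0 with L > 0: 0.00166H* = 0.367, so H* = 221.
Substitute into dH/dt = 0: 0.706(1 - 221/659) = 0.0255L*.
The bracket is 0.665, giving L* = 0.469/0.0255 = 18.4.

H* ≈ 221, L* ≈ 18.4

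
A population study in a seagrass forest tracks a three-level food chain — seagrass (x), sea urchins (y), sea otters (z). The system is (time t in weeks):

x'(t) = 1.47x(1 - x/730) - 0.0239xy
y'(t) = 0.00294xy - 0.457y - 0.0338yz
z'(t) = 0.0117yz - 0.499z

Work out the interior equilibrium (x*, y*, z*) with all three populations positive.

From dz/dt = 0: 0.0117y* = 0.499, so y* = 42.6.
From dx/dt = 0: 1.47(1 - x*/730) = 0.0239·42.6, giving x* = 730·(1 - 0.693) = 224.
From dy/dt = 0: 0.00294·224 - 0.457 = 0.0338z*, so z* = 0.201/0.0338 = 5.95.

x* ≈ 224, y* ≈ 42.6, z* ≈ 5.95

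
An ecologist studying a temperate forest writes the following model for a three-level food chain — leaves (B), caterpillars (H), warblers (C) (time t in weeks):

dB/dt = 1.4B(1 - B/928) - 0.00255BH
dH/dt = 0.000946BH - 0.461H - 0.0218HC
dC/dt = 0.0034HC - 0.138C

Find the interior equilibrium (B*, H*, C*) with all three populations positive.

From dC/dt = 0: 0.0034H* = 0.138, so H* = 40.6.
From dB/dt = 0: 1.4(1 - B*/928) = 0.00255·40.6, giving B* = 928·(1 - 0.0739) = 859.
From dH/dt = 0: 0.000946·859 - 0.461 = 0.0218C*, so C* = 0.352/0.0218 = 16.1.

B* ≈ 859, H* ≈ 40.6, C* ≈ 16.1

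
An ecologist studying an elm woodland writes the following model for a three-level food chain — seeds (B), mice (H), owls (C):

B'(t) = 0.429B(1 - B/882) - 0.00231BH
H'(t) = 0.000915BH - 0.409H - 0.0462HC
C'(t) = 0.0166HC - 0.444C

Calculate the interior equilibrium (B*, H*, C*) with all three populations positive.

From dC/dt = 0: 0.0166H* = 0.444, so H* = 26.7.
From dB/dt = 0: 0.429(1 - B*/882) = 0.00231·26.7, giving B* = 882·(1 - 0.144) = 755.
From dH/dt = 0: 0.000915·755 - 0.409 = 0.0462C*, so C* = 0.282/0.0462 = 6.1.

B* ≈ 755, H* ≈ 26.7, C* ≈ 6.1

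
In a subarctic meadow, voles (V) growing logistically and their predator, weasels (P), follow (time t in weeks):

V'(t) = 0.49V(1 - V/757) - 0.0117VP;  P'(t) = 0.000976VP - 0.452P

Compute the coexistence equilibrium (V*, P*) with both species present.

V* ≈ 463, P* ≈ 16.3

From dP/dt = 0 with P > 0: 0.000976V* = 0.452, so V* = 463.
Substitute into dV/dt = 0: 0.49(1 - 463/757) = 0.0117P*.
The bracket is 0.388, giving P* = 0.19/0.0117 = 16.3.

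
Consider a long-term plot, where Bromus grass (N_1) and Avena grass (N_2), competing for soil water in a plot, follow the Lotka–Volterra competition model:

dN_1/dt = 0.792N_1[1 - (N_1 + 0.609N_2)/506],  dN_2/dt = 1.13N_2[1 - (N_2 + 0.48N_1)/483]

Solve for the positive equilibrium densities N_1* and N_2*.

Setting both brackets to zero gives the nullclines N_1 + 0.609N_2 = 506 and 0.48N_1 + N_2 = 483.
Substituting N_2 = 483 - 0.48N_1 into the first: N_1(1 - 0.609·0.48) = 506 - 0.609·483.
So N_1* = 212/0.708 = 299, and then N_2* = 483 - 0.48·299 = 339.

N_1* ≈ 299, N_2* ≈ 339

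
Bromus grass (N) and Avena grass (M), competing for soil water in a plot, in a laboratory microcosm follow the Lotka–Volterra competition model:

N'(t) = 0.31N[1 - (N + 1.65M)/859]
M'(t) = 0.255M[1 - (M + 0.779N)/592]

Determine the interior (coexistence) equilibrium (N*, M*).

N* ≈ 413, M* ≈ 270

Setting both brackets to zero gives the nullclines N + 1.65M = 859 and 0.779N + M = 592.
Substituting M = 592 - 0.779N into the first: N(1 - 1.65·0.779) = 859 - 1.65·592.
So N* = -118/-0.285 = 413, and then M* = 592 - 0.779·413 = 270.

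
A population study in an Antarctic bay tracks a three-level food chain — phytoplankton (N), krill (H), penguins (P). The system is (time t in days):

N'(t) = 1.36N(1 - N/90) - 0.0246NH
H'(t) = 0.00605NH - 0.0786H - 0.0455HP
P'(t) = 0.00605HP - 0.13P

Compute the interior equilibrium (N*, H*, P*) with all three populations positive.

From dP/dt = 0: 0.00605H* = 0.13, so H* = 21.5.
From dN/dt = 0: 1.36(1 - N*/90) = 0.0246·21.5, giving N* = 90·(1 - 0.389) = 55.
From dH/dt = 0: 0.00605·55 - 0.0786 = 0.0455P*, so P* = 0.254/0.0455 = 5.59.

N* ≈ 55, H* ≈ 21.5, P* ≈ 5.59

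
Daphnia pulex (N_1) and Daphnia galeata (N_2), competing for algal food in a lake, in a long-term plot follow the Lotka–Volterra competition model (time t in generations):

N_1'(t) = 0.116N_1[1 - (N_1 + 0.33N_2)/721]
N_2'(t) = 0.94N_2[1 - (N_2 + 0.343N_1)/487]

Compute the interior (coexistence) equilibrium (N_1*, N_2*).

Setting both brackets to zero gives the nullclines N_1 + 0.33N_2 = 721 and 0.343N_1 + N_2 = 487.
Substituting N_2 = 487 - 0.343N_1 into the first: N_1(1 - 0.33·0.343) = 721 - 0.33·487.
So N_1* = 560/0.887 = 632, and then N_2* = 487 - 0.343·632 = 270.

N_1* ≈ 632, N_2* ≈ 270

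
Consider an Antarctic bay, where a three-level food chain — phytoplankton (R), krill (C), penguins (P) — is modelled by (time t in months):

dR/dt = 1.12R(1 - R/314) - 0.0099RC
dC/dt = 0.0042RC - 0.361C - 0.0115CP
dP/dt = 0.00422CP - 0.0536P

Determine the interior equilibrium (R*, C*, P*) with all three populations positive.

From dP/dt = 0: 0.00422C* = 0.0536, so C* = 12.7.
From dR/dt = 0: 1.12(1 - R*/314) = 0.0099·12.7, giving R* = 314·(1 - 0.112) = 279.
From dC/dt = 0: 0.0042·279 - 0.361 = 0.0115P*, so P* = 0.81/0.0115 = 70.4.

R* ≈ 279, C* ≈ 12.7, P* ≈ 70.4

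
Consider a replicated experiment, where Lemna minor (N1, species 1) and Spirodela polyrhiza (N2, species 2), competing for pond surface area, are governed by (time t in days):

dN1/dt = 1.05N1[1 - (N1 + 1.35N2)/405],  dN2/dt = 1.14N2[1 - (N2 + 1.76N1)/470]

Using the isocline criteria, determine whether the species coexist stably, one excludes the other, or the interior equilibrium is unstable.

unstable coexistence (outcome depends on initial conditions)

Compare the nullcline intercepts: K1/α12 = 405/1.35 = 300 < K2 = 470; K2/α21 = 470/1.76 = 267 < K1 = 405.
Since both are reversed, neither can invade when rare; the interior point is a saddle.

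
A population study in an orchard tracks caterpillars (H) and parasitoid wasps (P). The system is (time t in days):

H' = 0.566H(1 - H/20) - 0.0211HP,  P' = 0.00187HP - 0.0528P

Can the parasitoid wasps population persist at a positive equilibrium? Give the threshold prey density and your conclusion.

Threshold H = 28.2; K < 28.2, so no, the predator goes extinct.

The predator equation gives dP/dt > 0 only when H > 0.0528/0.00187 = 28.2.
Without the predator, H → K = 20. Since 20 < 28.2, the predator cannot invade.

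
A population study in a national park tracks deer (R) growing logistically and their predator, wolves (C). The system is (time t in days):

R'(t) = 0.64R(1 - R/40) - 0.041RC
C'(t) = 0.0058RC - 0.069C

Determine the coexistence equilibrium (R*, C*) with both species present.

R* ≈ 11.9, C* ≈ 11

From dC/dt = 0 with C > 0: 0.0058R* = 0.069, so R* = 11.9.
Substitute into dR/dt = 0: 0.64(1 - 11.9/40) = 0.041C*.
The bracket is 0.703, giving C* = 0.45/0.041 = 11.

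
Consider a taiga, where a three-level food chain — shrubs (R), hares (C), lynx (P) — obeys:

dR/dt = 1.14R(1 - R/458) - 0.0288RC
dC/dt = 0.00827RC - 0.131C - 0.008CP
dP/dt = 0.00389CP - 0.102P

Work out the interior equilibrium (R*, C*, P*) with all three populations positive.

From dP/dt = 0: 0.00389C* = 0.102, so C* = 26.2.
From dR/dt = 0: 1.14(1 - R*/458) = 0.0288·26.2, giving R* = 458·(1 - 0.662) = 155.
From dC/dt = 0: 0.00827·155 - 0.131 = 0.008P*, so P* = 1.15/0.008 = 143.

R* ≈ 155, C* ≈ 26.2, P* ≈ 143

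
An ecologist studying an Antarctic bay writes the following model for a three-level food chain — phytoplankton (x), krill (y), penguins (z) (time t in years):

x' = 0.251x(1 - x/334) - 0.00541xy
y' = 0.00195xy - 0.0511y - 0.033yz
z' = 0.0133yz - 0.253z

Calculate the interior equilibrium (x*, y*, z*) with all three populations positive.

x* ≈ 197, y* ≈ 19, z* ≈ 10.1

From dz/dt = 0: 0.0133y* = 0.253, so y* = 19.
From dx/dt = 0: 0.251(1 - x*/334) = 0.00541·19, giving x* = 334·(1 - 0.41) = 197.
From dy/dt = 0: 0.00195·197 - 0.0511 = 0.033z*, so z* = 0.333/0.033 = 10.1.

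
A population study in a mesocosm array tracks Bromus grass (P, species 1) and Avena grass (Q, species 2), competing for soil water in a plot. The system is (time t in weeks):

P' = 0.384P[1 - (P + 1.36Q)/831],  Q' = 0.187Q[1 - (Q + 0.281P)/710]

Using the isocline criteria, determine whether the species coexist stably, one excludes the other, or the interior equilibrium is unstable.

Compare the nullcline intercepts: K1/α12 = 831/1.36 = 611 < K2 = 710; K2/α21 = 710/0.281 = 2530 > K1 = 831.
Since the inequalities point opposite ways, species 2 can invade but species 1 cannot.

species 2 excludes species 1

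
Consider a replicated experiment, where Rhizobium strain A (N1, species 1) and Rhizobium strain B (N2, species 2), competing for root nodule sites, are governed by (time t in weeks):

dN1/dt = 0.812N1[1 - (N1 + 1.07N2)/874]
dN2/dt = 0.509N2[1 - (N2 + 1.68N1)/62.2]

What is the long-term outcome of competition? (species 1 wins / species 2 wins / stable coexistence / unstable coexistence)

Compare the nullcline intercepts: K1/α12 = 874/1.07 = 817 > K2 = 62.2; K2/α21 = 62.2/1.68 = 37 < K1 = 874.
Since the inequalities point opposite ways, species 1 can invade but species 2 cannot.

species 1 excludes species 2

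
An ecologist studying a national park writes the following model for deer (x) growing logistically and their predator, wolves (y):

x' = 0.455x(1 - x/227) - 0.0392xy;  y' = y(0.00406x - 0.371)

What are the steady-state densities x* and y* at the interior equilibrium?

x* ≈ 91.4, y* ≈ 6.93

From dy/dt = 0 with y > 0: 0.00406x* = 0.371, so x* = 91.4.
Substitute into dx/dt = 0: 0.455(1 - 91.4/227) = 0.0392y*.
The bracket is 0.597, giving y* = 0.272/0.0392 = 6.93.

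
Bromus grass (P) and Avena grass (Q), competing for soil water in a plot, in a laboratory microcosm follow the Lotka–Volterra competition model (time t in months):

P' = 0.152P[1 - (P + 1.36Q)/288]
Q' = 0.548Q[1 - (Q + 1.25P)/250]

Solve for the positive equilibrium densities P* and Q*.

P* ≈ 74.3, Q* ≈ 157

Setting both brackets to zero gives the nullclines P + 1.36Q = 288 and 1.25P + Q = 250.
Substituting Q = 250 - 1.25P into the first: P(1 - 1.36·1.25) = 288 - 1.36·250.
So P* = -52/-0.7 = 74.3, and then Q* = 250 - 1.25·74.3 = 157.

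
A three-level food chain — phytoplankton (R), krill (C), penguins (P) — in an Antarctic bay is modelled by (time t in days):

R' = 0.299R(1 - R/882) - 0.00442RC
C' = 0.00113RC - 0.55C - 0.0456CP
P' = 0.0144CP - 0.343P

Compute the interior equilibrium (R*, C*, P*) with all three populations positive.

R* ≈ 571, C* ≈ 23.8, P* ≈ 2.1

From dP/dt = 0: 0.0144C* = 0.343, so C* = 23.8.
From dR/dt = 0: 0.299(1 - R*/882) = 0.00442·23.8, giving R* = 882·(1 - 0.352) = 571.
From dC/dt = 0: 0.00113·571 - 0.55 = 0.0456P*, so P* = 0.0957/0.0456 = 2.1.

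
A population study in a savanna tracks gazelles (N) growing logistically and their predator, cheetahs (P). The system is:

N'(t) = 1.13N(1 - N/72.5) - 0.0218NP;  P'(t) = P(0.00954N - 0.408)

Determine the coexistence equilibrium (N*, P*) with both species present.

N* ≈ 42.8, P* ≈ 21.3

From dP/dt = 0 with P > 0: 0.00954N* = 0.408, so N* = 42.8.
Substitute into dN/dt = 0: 1.13(1 - 42.8/72.5) = 0.0218P*.
The bracket is 0.41, giving P* = 0.463/0.0218 = 21.3.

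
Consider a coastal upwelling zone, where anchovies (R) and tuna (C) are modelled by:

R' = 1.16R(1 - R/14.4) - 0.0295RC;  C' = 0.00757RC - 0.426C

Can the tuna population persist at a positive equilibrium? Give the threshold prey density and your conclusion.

Threshold R = 56.3; K < 56.3, so no, the predator goes extinct.

The predator equation gives dC/dt > 0 only when R > 0.426/0.00757 = 56.3.
Without the predator, R → K = 14.4. Since 14.4 < 56.3, the predator cannot invade.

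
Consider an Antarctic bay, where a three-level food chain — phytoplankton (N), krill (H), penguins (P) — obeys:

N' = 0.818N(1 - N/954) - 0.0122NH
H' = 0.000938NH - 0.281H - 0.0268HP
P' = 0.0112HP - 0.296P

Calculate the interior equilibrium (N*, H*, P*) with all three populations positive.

N* ≈ 578, H* ≈ 26.4, P* ≈ 9.74

From dP/dt = 0: 0.0112H* = 0.296, so H* = 26.4.
From dN/dt = 0: 0.818(1 - N*/954) = 0.0122·26.4, giving N* = 954·(1 - 0.394) = 578.
From dH/dt = 0: 0.000938·578 - 0.281 = 0.0268P*, so P* = 0.261/0.0268 = 9.74.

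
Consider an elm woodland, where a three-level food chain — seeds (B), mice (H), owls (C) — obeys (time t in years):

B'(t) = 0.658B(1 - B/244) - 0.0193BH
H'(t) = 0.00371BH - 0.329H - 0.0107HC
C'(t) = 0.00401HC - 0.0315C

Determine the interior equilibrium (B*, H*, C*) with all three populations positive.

B* ≈ 188, H* ≈ 7.86, C* ≈ 34.4

From dC/dt = 0: 0.00401H* = 0.0315, so H* = 7.86.
From dB/dt = 0: 0.658(1 - B*/244) = 0.0193·7.86, giving B* = 244·(1 - 0.23) = 188.
From dH/dt = 0: 0.00371·188 - 0.329 = 0.0107C*, so C* = 0.368/0.0107 = 34.4.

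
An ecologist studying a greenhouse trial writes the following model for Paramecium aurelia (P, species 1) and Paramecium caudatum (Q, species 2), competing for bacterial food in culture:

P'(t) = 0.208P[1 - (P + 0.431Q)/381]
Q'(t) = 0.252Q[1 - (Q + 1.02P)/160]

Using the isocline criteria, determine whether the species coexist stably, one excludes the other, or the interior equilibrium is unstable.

species 1 excludes species 2

Compare the nullcline intercepts: K1/α12 = 381/0.431 = 884 > K2 = 160; K2/α21 = 160/1.02 = 157 < K1 = 381.
Since the inequalities point opposite ways, species 1 can invade but species 2 cannot.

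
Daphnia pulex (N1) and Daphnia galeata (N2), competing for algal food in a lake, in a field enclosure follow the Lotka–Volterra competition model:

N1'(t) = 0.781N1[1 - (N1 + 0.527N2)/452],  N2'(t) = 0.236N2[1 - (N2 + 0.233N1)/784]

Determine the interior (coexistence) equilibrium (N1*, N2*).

Setting both brackets to zero gives the nullclines N1 + 0.527N2 = 452 and 0.233N1 + N2 = 784.
Substituting N2 = 784 - 0.233N1 into the first: N1(1 - 0.527·0.233) = 452 - 0.527·784.
So N1* = 38.8/0.877 = 44.3, and then N2* = 784 - 0.233·44.3 = 774.

N1* ≈ 44.3, N2* ≈ 774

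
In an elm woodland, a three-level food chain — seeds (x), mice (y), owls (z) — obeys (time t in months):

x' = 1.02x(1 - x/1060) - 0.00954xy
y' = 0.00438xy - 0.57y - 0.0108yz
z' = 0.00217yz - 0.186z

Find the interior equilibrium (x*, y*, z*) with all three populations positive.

x* ≈ 210, y* ≈ 85.7, z* ≈ 32.5

From dz/dt = 0: 0.00217y* = 0.186, so y* = 85.7.
From dx/dt = 0: 1.02(1 - x*/1060) = 0.00954·85.7, giving x* = 1060·(1 - 0.802) = 210.
From dy/dt = 0: 0.00438·210 - 0.57 = 0.0108z*, so z* = 0.351/0.0108 = 32.5.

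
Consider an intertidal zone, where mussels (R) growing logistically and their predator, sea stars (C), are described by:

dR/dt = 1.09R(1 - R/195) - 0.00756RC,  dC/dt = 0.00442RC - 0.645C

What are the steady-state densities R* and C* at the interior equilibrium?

From dC/dt = 0 with C > 0: 0.00442R* = 0.645, so R* = 146.
Substitute into dR/dt = 0: 1.09(1 - 146/195) = 0.00756C*.
The bracket is 0.252, giving C* = 0.274/0.00756 = 36.3.

R* ≈ 146, C* ≈ 36.3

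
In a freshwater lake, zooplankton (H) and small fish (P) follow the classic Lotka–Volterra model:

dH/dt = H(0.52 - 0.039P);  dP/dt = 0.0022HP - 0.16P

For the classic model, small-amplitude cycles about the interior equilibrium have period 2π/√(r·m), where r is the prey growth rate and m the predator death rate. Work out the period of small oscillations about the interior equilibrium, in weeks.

Here r = 0.52 and m = 0.16, so r·m = 0.0832.
ω = √0.0832 = 0.288 per week, hence T = 2π/ω ≈ 21.8 weeks.

T ≈ 21.8 weeks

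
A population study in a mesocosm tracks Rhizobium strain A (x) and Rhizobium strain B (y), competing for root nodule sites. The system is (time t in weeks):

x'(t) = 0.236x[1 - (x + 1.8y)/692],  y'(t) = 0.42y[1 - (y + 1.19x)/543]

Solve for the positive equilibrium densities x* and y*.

x* ≈ 250, y* ≈ 246

Setting both brackets to zero gives the nullclines x + 1.8y = 692 and 1.19x + y = 543.
Substituting y = 543 - 1.19x into the first: x(1 - 1.8·1.19) = 692 - 1.8·543.
So x* = -285/-1.14 = 250, and then y* = 543 - 1.19·250 = 246.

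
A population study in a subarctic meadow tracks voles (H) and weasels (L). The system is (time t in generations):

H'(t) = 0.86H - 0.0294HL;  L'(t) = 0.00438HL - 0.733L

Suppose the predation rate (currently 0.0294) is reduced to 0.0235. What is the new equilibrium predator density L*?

At the interior fixed point, setting dH/dt = 0 with H > 0 fixes L* = (prey growth rate)/(HL coefficient) — independent of the other coefficients.
With the change, L* = 0.86/0.0235 = 36.6; it rises from 29.3.

L* ≈ 36.6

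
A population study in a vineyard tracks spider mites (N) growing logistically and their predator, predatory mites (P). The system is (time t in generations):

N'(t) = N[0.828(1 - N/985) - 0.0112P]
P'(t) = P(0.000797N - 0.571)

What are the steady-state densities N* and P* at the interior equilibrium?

From dP/dt = 0 with P > 0: 0.000797N* = 0.571, so N* = 716.
Substitute into dN/dt = 0: 0.828(1 - 716/985) = 0.0112P*.
The bracket is 0.273, giving P* = 0.226/0.0112 = 20.2.

N* ≈ 716, P* ≈ 20.2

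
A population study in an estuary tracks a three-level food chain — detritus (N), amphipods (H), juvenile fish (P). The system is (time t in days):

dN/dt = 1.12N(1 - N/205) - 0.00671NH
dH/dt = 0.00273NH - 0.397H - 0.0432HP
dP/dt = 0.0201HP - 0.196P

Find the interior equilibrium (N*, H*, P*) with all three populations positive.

N* ≈ 193, H* ≈ 9.75, P* ≈ 3.01

From dP/dt = 0: 0.0201H* = 0.196, so H* = 9.75.
From dN/dt = 0: 1.12(1 - N*/205) = 0.00671·9.75, giving N* = 205·(1 - 0.0584) = 193.
From dH/dt = 0: 0.00273·193 - 0.397 = 0.0432P*, so P* = 0.13/0.0432 = 3.01.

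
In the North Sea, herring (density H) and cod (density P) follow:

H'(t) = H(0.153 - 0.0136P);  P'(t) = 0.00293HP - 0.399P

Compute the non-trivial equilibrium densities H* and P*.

Set dP/dt = 0 with P > 0: 0.00293H - 0.399 = 0, so H* = 0.399/0.00293 = 136.
Set dH/dt = 0 with H > 0: 0.153 - 0.0136P = 0, so P* = 0.153/0.0136 = 11.2.

H* ≈ 136, P* ≈ 11.2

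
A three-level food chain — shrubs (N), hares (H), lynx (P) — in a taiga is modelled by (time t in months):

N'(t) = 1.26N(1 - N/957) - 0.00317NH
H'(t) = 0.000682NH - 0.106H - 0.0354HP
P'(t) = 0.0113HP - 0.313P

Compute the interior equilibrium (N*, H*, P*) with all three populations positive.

From dP/dt = 0: 0.0113H* = 0.313, so H* = 27.7.
From dN/dt = 0: 1.26(1 - N*/957) = 0.00317·27.7, giving N* = 957·(1 - 0.0697) = 890.
From dH/dt = 0: 0.000682·890 - 0.106 = 0.0354P*, so P* = 0.501/0.0354 = 14.2.

N* ≈ 890, H* ≈ 27.7, P* ≈ 14.2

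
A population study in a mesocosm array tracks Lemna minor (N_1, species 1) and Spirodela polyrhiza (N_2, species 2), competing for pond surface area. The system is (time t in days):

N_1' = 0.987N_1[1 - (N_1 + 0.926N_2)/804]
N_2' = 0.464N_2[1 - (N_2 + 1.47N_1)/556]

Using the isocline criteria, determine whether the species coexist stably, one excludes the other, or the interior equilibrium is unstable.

species 1 excludes species 2

Compare the nullcline intercepts: K1/α12 = 804/0.926 = 868 > K2 = 556; K2/α21 = 556/1.47 = 378 < K1 = 804.
Since the inequalities point opposite ways, species 1 can invade but species 2 cannot.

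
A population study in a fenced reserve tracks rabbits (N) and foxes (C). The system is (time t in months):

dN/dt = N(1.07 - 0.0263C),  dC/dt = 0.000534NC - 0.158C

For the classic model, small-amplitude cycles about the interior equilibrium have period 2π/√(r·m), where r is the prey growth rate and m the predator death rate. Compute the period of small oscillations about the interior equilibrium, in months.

T ≈ 15.3 months

Here r = 1.07 and m = 0.158, so r·m = 0.169.
ω = √0.169 = 0.411 per month, hence T = 2π/ω ≈ 15.3 months.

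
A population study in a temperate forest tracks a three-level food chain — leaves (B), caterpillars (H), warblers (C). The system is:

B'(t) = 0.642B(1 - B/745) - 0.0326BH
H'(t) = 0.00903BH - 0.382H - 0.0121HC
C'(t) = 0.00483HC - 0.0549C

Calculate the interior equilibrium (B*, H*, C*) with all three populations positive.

From dC/dt = 0: 0.00483H* = 0.0549, so H* = 11.4.
From dB/dt = 0: 0.642(1 - B*/745) = 0.0326·11.4, giving B* = 745·(1 - 0.577) = 315.
From dH/dt = 0: 0.00903·315 - 0.382 = 0.0121C*, so C* = 2.46/0.0121 = 204.

B* ≈ 315, H* ≈ 11.4, C* ≈ 204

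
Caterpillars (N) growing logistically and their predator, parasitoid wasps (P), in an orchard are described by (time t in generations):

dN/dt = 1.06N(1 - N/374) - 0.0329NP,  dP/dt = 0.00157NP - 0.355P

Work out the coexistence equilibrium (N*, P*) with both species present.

From dP/dt = 0 with P > 0: 0.00157N* = 0.355, so N* = 226.
Substitute into dN/dt = 0: 1.06(1 - 226/374) = 0.0329P*.
The bracket is 0.395, giving P* = 0.419/0.0329 = 12.7.

N* ≈ 226, P* ≈ 12.7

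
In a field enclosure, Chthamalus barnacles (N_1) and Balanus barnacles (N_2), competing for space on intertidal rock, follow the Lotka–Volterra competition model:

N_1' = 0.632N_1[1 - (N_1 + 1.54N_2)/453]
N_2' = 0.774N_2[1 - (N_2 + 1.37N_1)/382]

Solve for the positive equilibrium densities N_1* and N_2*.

N_1* ≈ 122, N_2* ≈ 215

Setting both brackets to zero gives the nullclines N_1 + 1.54N_2 = 453 and 1.37N_1 + N_2 = 382.
Substituting N_2 = 382 - 1.37N_1 into the first: N_1(1 - 1.54·1.37) = 453 - 1.54·382.
So N_1* = -135/-1.11 = 122, and then N_2* = 382 - 1.37·122 = 215.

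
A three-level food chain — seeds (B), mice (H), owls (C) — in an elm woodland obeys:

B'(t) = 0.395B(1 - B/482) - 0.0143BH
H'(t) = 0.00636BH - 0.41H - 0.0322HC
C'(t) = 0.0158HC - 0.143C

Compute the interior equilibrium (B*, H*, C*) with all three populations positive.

From dC/dt = 0: 0.0158H* = 0.143, so H* = 9.05.
From dB/dt = 0: 0.395(1 - B*/482) = 0.0143·9.05, giving B* = 482·(1 - 0.328) = 324.
From dH/dt = 0: 0.00636·324 - 0.41 = 0.0322C*, so C* = 1.65/0.0322 = 51.3.

B* ≈ 324, H* ≈ 9.05, C* ≈ 51.3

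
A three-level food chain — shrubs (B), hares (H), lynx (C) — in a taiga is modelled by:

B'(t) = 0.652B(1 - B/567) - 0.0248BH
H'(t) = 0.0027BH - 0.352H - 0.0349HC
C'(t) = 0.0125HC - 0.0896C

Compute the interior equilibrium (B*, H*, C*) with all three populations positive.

B* ≈ 412, H* ≈ 7.17, C* ≈ 21.8

From dC/dt = 0: 0.0125H* = 0.0896, so H* = 7.17.
From dB/dt = 0: 0.652(1 - B*/567) = 0.0248·7.17, giving B* = 567·(1 - 0.273) = 412.
From dH/dt = 0: 0.0027·412 - 0.352 = 0.0349C*, so C* = 0.762/0.0349 = 21.8.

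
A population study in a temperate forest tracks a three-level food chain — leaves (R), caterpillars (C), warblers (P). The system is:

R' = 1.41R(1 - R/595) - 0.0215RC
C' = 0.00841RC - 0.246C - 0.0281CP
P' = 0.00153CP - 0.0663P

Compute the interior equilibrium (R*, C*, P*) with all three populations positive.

From dP/dt = 0: 0.00153C* = 0.0663, so C* = 43.3.
From dR/dt = 0: 1.41(1 - R*/595) = 0.0215·43.3, giving R* = 595·(1 - 0.661) = 202.
From dC/dt = 0: 0.00841·202 - 0.246 = 0.0281P*, so P* = 1.45/0.0281 = 51.7.

R* ≈ 202, C* ≈ 43.3, P* ≈ 51.7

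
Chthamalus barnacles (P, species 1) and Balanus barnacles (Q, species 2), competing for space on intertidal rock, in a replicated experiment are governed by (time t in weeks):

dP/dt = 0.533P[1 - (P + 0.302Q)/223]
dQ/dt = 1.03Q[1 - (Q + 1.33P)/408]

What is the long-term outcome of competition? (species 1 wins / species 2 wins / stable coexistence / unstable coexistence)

Compare the nullcline intercepts: K1/α12 = 223/0.302 = 738 > K2 = 408; K2/α21 = 408/1.33 = 307 > K1 = 223.
Since both inequalities hold, each species can invade when rare, so the interior equilibrium is stable.

stable coexistence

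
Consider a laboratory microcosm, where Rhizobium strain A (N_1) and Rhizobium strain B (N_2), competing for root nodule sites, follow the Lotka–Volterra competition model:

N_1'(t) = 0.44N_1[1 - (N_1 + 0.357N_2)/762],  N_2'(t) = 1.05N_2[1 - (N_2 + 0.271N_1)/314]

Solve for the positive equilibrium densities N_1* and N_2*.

Setting both brackets to zero gives the nullclines N_1 + 0.357N_2 = 762 and 0.271N_1 + N_2 = 314.
Substituting N_2 = 314 - 0.271N_1 into the first: N_1(1 - 0.357·0.271) = 762 - 0.357·314.
So N_1* = 650/0.903 = 720, and then N_2* = 314 - 0.271·720 = 119.

N_1* ≈ 720, N_2* ≈ 119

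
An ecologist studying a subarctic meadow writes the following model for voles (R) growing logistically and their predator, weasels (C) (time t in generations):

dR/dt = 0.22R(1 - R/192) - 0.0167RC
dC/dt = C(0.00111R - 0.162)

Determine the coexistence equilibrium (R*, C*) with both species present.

From dC/dt = 0 with C > 0: 0.00111R* = 0.162, so R* = 146.
Substitute into dR/dt = 0: 0.22(1 - 146/192) = 0.0167C*.
The bracket is 0.24, giving C* = 0.0528/0.0167 = 3.16.

R* ≈ 146, C* ≈ 3.16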